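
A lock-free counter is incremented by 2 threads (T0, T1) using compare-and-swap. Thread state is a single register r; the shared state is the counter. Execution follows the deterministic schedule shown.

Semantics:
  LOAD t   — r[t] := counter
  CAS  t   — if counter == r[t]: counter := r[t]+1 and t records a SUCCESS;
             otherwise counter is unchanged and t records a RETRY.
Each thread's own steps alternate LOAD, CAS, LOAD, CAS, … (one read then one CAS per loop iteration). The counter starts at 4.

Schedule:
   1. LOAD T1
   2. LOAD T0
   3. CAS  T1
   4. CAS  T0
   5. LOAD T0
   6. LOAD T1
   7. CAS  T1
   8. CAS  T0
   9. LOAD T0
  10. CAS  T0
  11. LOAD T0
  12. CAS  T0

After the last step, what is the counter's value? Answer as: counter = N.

step 1: T1 LOAD ⇒ load; ctr=4 reg=4
step 2: T0 LOAD ⇒ load; ctr=4 reg=4
step 3: T1 CAS ⇒ ok; ctr=5 reg=4
step 4: T0 CAS ⇒ retry; ctr=5 reg=4
step 5: T0 LOAD ⇒ load; ctr=5 reg=5
step 6: T1 LOAD ⇒ load; ctr=5 reg=5
step 7: T1 CAS ⇒ ok; ctr=6 reg=5
step 8: T0 CAS ⇒ retry; ctr=6 reg=5
step 9: T0 LOAD ⇒ load; ctr=6 reg=6
step 10: T0 CAS ⇒ ok; ctr=7 reg=6
step 11: T0 LOAD ⇒ load; ctr=7 reg=7
step 12: T0 CAS ⇒ ok; ctr=8 reg=7

counter = 8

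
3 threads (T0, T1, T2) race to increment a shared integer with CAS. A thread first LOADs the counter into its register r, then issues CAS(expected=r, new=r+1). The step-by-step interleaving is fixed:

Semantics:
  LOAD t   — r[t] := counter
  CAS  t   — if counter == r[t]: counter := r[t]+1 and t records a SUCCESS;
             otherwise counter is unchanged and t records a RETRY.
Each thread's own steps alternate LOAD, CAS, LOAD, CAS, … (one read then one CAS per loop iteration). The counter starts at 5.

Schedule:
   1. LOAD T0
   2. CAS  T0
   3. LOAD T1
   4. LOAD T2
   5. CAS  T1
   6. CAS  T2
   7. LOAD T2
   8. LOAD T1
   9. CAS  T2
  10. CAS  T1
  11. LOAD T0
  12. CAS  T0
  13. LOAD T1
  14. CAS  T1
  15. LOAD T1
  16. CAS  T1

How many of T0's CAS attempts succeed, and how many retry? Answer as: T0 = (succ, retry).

T0 = (2, 0)

[1] T0.load  rd  (counter 5, T0.r 5)
[2] T0.cas  hit  (counter 6, T0.r 5)
[3] T1.load  rd  (counter 6, T1.r 6)
[4] T2.load  rd  (counter 6, T2.r 6)
[5] T1.cas  hit  (counter 7, T1.r 6)
[6] T2.cas  miss  (counter 7, T2.r 6)
[7] T2.load  rd  (counter 7, T2.r 7)
[8] T1.load  rd  (counter 7, T1.r 7)
[9] T2.cas  hit  (counter 8, T2.r 7)
[10] T1.cas  miss  (counter 8, T1.r 7)
[11] T0.load  rd  (counter 8, T0.r 8)
[12] T0.cas  hit  (counter 9, T0.r 8)
[13] T1.load  rd  (counter 9, T1.r 9)
[14] T1.cas  hit  (counter 10, T1.r 9)
[15] T1.load  rd  (counter 10, T1.r 10)
[16] T1.cas  hit  (counter 11, T1.r 10)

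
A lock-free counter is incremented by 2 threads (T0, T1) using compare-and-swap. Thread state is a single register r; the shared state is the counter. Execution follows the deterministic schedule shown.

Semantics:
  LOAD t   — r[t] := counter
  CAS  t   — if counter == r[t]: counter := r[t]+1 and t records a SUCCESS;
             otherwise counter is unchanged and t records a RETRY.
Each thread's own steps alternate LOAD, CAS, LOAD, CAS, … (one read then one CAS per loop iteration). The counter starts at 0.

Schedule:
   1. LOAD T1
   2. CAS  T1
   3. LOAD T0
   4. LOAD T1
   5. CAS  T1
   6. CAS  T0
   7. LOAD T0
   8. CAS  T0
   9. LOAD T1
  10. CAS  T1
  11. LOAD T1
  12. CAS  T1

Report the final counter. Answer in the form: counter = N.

[1] T1.load  rd  (counter 0, T1.r 0)
[2] T1.cas  hit  (counter 1, T1.r 0)
[3] T0.load  rd  (counter 1, T0.r 1)
[4] T1.load  rd  (counter 1, T1.r 1)
[5] T1.cas  hit  (counter 2, T1.r 1)
[6] T0.cas  miss  (counter 2, T0.r 1)
[7] T0.load  rd  (counter 2, T0.r 2)
[8] T0.cas  hit  (counter 3, T0.r 2)
[9] T1.load  rd  (counter 3, T1.r 3)
[10] T1.cas  hit  (counter 4, T1.r 3)
[11] T1.load  rd  (counter 4, T1.r 4)
[12] T1.cas  hit  (counter 5, T1.r 4)

counter = 5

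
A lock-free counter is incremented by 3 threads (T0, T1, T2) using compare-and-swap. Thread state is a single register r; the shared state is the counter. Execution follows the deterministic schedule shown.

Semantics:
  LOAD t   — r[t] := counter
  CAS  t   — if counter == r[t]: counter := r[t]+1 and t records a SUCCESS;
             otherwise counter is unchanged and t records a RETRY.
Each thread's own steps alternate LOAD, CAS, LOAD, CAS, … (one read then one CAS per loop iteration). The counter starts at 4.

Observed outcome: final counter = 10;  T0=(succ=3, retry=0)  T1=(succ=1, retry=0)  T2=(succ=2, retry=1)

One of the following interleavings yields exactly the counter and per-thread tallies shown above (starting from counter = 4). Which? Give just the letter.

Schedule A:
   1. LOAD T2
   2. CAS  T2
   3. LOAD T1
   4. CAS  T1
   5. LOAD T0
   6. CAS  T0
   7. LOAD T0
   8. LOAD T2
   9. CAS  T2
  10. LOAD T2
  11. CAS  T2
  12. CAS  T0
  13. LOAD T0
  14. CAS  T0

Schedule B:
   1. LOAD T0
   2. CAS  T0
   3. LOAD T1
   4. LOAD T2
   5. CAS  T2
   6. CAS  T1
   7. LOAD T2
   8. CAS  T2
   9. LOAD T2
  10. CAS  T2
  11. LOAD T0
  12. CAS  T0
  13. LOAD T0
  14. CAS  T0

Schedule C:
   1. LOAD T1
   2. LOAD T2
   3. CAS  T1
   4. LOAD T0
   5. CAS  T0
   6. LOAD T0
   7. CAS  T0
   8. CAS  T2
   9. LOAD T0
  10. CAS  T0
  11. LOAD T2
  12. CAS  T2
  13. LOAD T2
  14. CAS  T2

Simulating candidate C:
step 1: T1 LOAD ⇒ load; ctr=4 reg=4
step 2: T2 LOAD ⇒ load; ctr=4 reg=4
step 3: T1 CAS ⇒ ok; ctr=5 reg=4
step 4: T0 LOAD ⇒ load; ctr=5 reg=5
step 5: T0 CAS ⇒ ok; ctr=6 reg=5
step 6: T0 LOAD ⇒ load; ctr=6 reg=6
step 7: T0 CAS ⇒ ok; ctr=7 reg=6
step 8: T2 CAS ⇒ retry; ctr=7 reg=4
step 9: T0 LOAD ⇒ load; ctr=7 reg=7
step 10: T0 CAS ⇒ ok; ctr=8 reg=7
step 11: T2 LOAD ⇒ load; ctr=8 reg=8
step 12: T2 CAS ⇒ ok; ctr=9 reg=8
step 13: T2 LOAD ⇒ load; ctr=9 reg=9
step 14: T2 CAS ⇒ ok; ctr=10 reg=9

C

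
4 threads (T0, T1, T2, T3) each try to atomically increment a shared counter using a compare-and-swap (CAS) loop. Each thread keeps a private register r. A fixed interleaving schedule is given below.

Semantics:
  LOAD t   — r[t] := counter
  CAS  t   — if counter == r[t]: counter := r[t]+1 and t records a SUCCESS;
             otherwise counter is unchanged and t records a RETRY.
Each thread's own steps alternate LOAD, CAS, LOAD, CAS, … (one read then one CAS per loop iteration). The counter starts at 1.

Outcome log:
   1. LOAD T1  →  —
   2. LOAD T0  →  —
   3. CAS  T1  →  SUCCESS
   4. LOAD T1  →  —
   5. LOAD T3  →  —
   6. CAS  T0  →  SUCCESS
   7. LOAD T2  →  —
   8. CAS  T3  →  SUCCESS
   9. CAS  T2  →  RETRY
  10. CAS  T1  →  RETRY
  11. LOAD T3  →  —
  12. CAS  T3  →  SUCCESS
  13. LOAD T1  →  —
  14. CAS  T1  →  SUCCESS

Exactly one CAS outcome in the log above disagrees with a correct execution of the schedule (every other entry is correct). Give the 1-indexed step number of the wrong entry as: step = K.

step = 6

Reference trace:
step 1: T1 LOAD ⇒ load; ctr=1 reg=1
step 2: T0 LOAD ⇒ load; ctr=1 reg=1
step 3: T1 CAS ⇒ ok; ctr=2 reg=1
step 4: T1 LOAD ⇒ load; ctr=2 reg=2
step 5: T3 LOAD ⇒ load; ctr=2 reg=2
step 6: T0 CAS ⇒ retry; ctr=2 reg=1
step 7: T2 LOAD ⇒ load; ctr=2 reg=2
step 8: T3 CAS ⇒ ok; ctr=3 reg=2
step 9: T2 CAS ⇒ retry; ctr=3 reg=2
step 10: T1 CAS ⇒ retry; ctr=3 reg=2
step 11: T3 LOAD ⇒ load; ctr=3 reg=3
step 12: T3 CAS ⇒ ok; ctr=4 reg=3
step 13: T1 LOAD ⇒ load; ctr=4 reg=4
step 14: T1 CAS ⇒ ok; ctr=5 reg=4
Log disagrees first at step 6.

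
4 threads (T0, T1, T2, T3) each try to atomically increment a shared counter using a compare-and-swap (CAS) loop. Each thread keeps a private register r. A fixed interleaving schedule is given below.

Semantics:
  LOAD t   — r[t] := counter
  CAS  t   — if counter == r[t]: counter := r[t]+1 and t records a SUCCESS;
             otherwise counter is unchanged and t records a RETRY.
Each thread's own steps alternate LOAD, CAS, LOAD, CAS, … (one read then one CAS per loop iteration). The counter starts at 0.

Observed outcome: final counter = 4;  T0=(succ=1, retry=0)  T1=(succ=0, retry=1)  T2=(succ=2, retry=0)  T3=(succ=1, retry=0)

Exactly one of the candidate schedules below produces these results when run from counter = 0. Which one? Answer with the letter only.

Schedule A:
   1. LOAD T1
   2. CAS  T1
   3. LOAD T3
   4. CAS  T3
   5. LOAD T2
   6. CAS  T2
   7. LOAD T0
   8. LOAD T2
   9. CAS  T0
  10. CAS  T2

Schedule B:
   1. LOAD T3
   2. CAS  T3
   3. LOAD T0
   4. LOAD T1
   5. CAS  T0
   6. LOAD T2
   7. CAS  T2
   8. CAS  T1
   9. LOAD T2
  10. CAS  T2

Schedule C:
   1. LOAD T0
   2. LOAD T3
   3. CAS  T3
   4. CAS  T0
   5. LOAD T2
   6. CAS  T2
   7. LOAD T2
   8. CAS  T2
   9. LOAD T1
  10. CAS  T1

Tracing schedule B:
T3 LOAD — after: cnt=0, r=0 — load
T3 CAS — after: cnt=1, r=0 — ok
T0 LOAD — after: cnt=1, r=1 — load
T1 LOAD — after: cnt=1, r=1 — load
T0 CAS — after: cnt=2, r=1 — ok
T2 LOAD — after: cnt=2, r=2 — load
T2 CAS — after: cnt=3, r=2 — ok
T1 CAS — after: cnt=3, r=1 — retry
T2 LOAD — after: cnt=3, r=3 — load
T2 CAS — after: cnt=4, r=3 — ok

B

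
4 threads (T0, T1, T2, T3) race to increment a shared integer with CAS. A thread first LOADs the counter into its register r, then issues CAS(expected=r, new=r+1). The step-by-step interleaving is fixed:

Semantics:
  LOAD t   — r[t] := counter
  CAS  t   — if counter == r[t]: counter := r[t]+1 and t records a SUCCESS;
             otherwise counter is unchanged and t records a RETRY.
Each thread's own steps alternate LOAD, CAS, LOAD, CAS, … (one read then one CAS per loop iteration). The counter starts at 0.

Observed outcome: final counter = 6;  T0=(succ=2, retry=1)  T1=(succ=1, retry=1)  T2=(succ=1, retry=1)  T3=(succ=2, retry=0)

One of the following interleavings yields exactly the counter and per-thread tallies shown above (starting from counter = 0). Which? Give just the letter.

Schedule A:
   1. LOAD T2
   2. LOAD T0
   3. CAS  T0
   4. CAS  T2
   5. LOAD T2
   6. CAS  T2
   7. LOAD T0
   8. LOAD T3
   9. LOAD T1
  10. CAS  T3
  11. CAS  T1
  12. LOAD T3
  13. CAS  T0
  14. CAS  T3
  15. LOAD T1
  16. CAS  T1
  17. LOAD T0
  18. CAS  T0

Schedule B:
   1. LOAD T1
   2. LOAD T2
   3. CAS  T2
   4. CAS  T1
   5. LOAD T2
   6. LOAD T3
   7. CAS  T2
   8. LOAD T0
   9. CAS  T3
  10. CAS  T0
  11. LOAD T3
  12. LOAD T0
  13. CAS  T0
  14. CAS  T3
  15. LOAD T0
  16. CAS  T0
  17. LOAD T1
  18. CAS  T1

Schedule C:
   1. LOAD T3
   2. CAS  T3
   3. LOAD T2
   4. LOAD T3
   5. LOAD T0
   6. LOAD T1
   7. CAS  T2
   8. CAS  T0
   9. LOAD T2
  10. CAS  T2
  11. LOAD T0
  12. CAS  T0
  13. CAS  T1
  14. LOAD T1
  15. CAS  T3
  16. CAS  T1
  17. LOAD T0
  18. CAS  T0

Simulating candidate A:
   1) LOAD T2:  M=0  r_T2=0
   2) LOAD T0:  M=0  r_T0=0
   3) CAS  T0:  M=1  r_T0=0 ✓
   4) CAS  T2:  M=1  r_T2=0 ✗
   5) LOAD T2:  M=1  r_T2=1
   6) CAS  T2:  M=2  r_T2=1 ✓
   7) LOAD T0:  M=2  r_T0=2
   8) LOAD T3:  M=2  r_T3=2
   9) LOAD T1:  M=2  r_T1=2
  10) CAS  T3:  M=3  r_T3=2 ✓
  11) CAS  T1:  M=3  r_T1=2 ✗
  12) LOAD T3:  M=3  r_T3=3
  13) CAS  T0:  M=3  r_T0=2 ✗
  14) CAS  T3:  M=4  r_T3=3 ✓
  15) LOAD T1:  M=4  r_T1=4
  16) CAS  T1:  M=5  r_T1=4 ✓
  17) LOAD T0:  M=5  r_T0=5
  18) CAS  T0:  M=6  r_T0=5 ✓

A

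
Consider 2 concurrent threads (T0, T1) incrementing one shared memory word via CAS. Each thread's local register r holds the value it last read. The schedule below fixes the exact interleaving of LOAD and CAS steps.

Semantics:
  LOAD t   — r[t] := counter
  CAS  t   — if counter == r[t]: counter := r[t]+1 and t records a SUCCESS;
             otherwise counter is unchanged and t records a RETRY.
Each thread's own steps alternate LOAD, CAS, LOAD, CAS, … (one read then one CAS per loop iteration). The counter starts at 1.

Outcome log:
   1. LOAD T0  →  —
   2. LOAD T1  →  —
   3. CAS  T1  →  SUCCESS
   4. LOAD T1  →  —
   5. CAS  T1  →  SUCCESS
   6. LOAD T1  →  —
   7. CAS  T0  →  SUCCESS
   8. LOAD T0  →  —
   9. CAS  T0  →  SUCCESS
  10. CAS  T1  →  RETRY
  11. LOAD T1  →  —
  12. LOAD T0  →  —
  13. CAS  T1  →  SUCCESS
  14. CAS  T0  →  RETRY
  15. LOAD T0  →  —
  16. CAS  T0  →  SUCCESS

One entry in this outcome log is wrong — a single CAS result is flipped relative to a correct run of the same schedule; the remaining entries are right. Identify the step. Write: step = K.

Correct run:
1. LOAD T0 → mem=1 r[T0]=1 [LOAD]
2. LOAD T1 → mem=1 r[T1]=1 [LOAD]
3. CAS T1 → mem=2 r[T1]=1 [OK]
4. LOAD T1 → mem=2 r[T1]=2 [LOAD]
5. CAS T1 → mem=3 r[T1]=2 [OK]
6. LOAD T1 → mem=3 r[T1]=3 [LOAD]
7. CAS T0 → mem=3 r[T0]=1 [RETRY]
8. LOAD T0 → mem=3 r[T0]=3 [LOAD]
9. CAS T0 → mem=4 r[T0]=3 [OK]
10. CAS T1 → mem=4 r[T1]=3 [RETRY]
11. LOAD T1 → mem=4 r[T1]=4 [LOAD]
12. LOAD T0 → mem=4 r[T0]=4 [LOAD]
13. CAS T1 → mem=5 r[T1]=4 [OK]
14. CAS T0 → mem=5 r[T0]=4 [RETRY]
15. LOAD T0 → mem=5 r[T0]=5 [LOAD]
16. CAS T0 → mem=6 r[T0]=5 [OK]
Flip is step 7.

step = 7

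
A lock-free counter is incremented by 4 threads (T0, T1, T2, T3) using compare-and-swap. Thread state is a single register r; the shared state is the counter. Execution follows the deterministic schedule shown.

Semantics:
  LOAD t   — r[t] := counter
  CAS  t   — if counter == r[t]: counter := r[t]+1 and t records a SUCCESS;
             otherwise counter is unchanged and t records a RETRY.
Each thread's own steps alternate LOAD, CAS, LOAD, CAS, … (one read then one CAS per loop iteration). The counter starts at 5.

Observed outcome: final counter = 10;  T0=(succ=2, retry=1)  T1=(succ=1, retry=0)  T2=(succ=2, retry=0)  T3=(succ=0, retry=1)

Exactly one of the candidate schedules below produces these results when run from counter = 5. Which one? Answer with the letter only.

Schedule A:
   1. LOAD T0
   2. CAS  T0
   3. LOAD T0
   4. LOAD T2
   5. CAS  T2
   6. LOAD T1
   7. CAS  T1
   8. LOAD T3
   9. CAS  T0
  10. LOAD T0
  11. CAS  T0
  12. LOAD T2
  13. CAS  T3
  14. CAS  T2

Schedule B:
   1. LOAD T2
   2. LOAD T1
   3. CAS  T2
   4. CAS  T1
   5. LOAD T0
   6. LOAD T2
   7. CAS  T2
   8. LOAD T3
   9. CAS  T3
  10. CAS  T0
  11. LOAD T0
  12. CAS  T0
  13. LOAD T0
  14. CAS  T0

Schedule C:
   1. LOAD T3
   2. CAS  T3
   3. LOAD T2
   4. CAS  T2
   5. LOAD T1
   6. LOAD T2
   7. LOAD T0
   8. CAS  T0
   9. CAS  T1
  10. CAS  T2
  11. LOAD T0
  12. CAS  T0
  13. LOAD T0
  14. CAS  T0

Simulating candidate A:
T0 LOAD — after: cnt=5, r=5 — load
T0 CAS — after: cnt=6, r=5 — ok
T0 LOAD — after: cnt=6, r=6 — load
T2 LOAD — after: cnt=6, r=6 — load
T2 CAS — after: cnt=7, r=6 — ok
T1 LOAD — after: cnt=7, r=7 — load
T1 CAS — after: cnt=8, r=7 — ok
T3 LOAD — after: cnt=8, r=8 — load
T0 CAS — after: cnt=8, r=6 — retry
T0 LOAD — after: cnt=8, r=8 — load
T0 CAS — after: cnt=9, r=8 — ok
T2 LOAD — after: cnt=9, r=9 — load
T3 CAS — after: cnt=9, r=8 — retry
T2 CAS — after: cnt=10, r=9 — ok

A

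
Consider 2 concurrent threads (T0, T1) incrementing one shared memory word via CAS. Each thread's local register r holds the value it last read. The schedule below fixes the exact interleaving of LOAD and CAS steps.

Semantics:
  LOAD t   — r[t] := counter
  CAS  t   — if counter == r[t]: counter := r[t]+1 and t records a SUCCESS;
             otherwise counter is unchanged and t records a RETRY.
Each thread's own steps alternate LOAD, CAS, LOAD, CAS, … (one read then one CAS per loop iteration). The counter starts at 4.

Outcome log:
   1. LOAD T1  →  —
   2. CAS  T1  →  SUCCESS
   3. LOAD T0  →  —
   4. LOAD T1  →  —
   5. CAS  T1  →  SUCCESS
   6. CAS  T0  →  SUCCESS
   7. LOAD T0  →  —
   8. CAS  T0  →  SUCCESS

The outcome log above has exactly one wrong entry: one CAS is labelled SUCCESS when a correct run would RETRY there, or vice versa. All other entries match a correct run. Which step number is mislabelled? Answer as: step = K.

Re-executing:
[1] T1.load  rd  (counter 4, T1.r 4)
[2] T1.cas  hit  (counter 5, T1.r 4)
[3] T0.load  rd  (counter 5, T0.r 5)
[4] T1.load  rd  (counter 5, T1.r 5)
[5] T1.cas  hit  (counter 6, T1.r 5)
[6] T0.cas  miss  (counter 6, T0.r 5)
[7] T0.load  rd  (counter 6, T0.r 6)
[8] T0.cas  hit  (counter 7, T0.r 6)
Flip is step 6.

step = 6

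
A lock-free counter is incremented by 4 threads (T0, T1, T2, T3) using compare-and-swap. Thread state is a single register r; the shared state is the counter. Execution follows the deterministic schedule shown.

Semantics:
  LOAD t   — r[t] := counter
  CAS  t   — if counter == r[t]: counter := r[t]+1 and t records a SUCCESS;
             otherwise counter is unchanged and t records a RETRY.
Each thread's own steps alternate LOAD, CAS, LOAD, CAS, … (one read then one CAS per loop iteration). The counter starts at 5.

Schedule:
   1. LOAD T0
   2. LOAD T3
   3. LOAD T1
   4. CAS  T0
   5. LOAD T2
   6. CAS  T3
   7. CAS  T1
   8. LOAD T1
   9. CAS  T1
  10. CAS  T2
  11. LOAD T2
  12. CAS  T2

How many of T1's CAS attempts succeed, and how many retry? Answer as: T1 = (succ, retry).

[1] T0.load  rd  (counter 5, T0.r 5)
[2] T3.load  rd  (counter 5, T3.r 5)
[3] T1.load  rd  (counter 5, T1.r 5)
[4] T0.cas  hit  (counter 6, T0.r 5)
[5] T2.load  rd  (counter 6, T2.r 6)
[6] T3.cas  miss  (counter 6, T3.r 5)
[7] T1.cas  miss  (counter 6, T1.r 5)
[8] T1.load  rd  (counter 6, T1.r 6)
[9] T1.cas  hit  (counter 7, T1.r 6)
[10] T2.cas  miss  (counter 7, T2.r 6)
[11] T2.load  rd  (counter 7, T2.r 7)
[12] T2.cas  hit  (counter 8, T2.r 7)

T1 = (1, 1)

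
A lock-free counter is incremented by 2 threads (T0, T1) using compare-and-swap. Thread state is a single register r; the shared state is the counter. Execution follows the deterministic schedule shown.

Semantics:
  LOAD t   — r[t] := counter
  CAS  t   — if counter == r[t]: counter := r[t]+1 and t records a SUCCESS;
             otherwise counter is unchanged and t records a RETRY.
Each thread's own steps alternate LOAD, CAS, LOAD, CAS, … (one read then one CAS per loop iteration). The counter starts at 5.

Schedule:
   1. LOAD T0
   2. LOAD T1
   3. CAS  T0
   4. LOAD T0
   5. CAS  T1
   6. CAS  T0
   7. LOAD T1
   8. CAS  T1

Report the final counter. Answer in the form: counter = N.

counter = 8

1. LOAD T0 → mem=5 r[T0]=5 [LOAD]
2. LOAD T1 → mem=5 r[T1]=5 [LOAD]
3. CAS T0 → mem=6 r[T0]=5 [OK]
4. LOAD T0 → mem=6 r[T0]=6 [LOAD]
5. CAS T1 → mem=6 r[T1]=5 [RETRY]
6. CAS T0 → mem=7 r[T0]=6 [OK]
7. LOAD T1 → mem=7 r[T1]=7 [LOAD]
8. CAS T1 → mem=8 r[T1]=7 [OK]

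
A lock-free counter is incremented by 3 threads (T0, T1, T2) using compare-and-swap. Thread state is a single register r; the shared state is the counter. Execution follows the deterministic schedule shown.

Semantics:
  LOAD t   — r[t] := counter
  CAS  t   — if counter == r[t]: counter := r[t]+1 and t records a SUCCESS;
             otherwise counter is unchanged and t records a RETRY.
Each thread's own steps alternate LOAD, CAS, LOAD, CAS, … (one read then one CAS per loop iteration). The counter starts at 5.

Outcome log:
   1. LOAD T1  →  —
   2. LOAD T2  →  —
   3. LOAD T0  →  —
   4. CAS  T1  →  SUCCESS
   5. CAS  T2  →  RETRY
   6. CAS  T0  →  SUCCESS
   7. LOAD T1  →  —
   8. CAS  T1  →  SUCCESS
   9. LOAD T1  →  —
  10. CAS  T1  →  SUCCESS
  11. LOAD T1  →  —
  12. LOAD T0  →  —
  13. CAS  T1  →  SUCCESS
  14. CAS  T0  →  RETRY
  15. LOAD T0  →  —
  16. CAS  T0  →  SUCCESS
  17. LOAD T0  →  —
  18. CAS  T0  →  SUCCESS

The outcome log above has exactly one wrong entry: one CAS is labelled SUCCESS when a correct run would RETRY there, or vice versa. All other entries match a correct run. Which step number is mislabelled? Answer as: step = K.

Reference trace:
1. LOAD T1 → mem=5 r[T1]=5 [LOAD]
2. LOAD T2 → mem=5 r[T2]=5 [LOAD]
3. LOAD T0 → mem=5 r[T0]=5 [LOAD]
4. CAS T1 → mem=6 r[T1]=5 [OK]
5. CAS T2 → mem=6 r[T2]=5 [RETRY]
6. CAS T0 → mem=6 r[T0]=5 [RETRY]
7. LOAD T1 → mem=6 r[T1]=6 [LOAD]
8. CAS T1 → mem=7 r[T1]=6 [OK]
9. LOAD T1 → mem=7 r[T1]=7 [LOAD]
10. CAS T1 → mem=8 r[T1]=7 [OK]
11. LOAD T1 → mem=8 r[T1]=8 [LOAD]
12. LOAD T0 → mem=8 r[T0]=8 [LOAD]
13. CAS T1 → mem=9 r[T1]=8 [OK]
14. CAS T0 → mem=9 r[T0]=8 [RETRY]
15. LOAD T0 → mem=9 r[T0]=9 [LOAD]
16. CAS T0 → mem=10 r[T0]=9 [OK]
17. LOAD T0 → mem=10 r[T0]=10 [LOAD]
18. CAS T0 → mem=11 r[T0]=10 [OK]
Flip is step 6.

step = 6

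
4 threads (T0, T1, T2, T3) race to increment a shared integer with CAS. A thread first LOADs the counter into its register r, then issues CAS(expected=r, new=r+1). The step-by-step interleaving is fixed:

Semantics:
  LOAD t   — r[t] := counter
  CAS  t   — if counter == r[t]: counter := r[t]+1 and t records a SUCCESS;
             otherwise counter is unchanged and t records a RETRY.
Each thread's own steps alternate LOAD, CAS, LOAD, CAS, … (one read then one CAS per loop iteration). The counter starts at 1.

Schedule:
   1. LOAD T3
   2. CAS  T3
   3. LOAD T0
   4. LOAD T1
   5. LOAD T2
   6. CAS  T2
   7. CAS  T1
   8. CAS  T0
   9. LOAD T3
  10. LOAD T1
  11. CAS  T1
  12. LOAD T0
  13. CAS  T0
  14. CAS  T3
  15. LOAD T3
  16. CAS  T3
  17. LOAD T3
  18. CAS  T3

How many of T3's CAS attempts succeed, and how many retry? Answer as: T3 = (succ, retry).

T3 = (3, 1)

step 1: T3 LOAD ⇒ load; ctr=1 reg=1
step 2: T3 CAS ⇒ ok; ctr=2 reg=1
step 3: T0 LOAD ⇒ load; ctr=2 reg=2
step 4: T1 LOAD ⇒ load; ctr=2 reg=2
step 5: T2 LOAD ⇒ load; ctr=2 reg=2
step 6: T2 CAS ⇒ ok; ctr=3 reg=2
step 7: T1 CAS ⇒ retry; ctr=3 reg=2
step 8: T0 CAS ⇒ retry; ctr=3 reg=2
step 9: T3 LOAD ⇒ load; ctr=3 reg=3
step 10: T1 LOAD ⇒ load; ctr=3 reg=3
step 11: T1 CAS ⇒ ok; ctr=4 reg=3
step 12: T0 LOAD ⇒ load; ctr=4 reg=4
step 13: T0 CAS ⇒ ok; ctr=5 reg=4
step 14: T3 CAS ⇒ retry; ctr=5 reg=3
step 15: T3 LOAD ⇒ load; ctr=5 reg=5
step 16: T3 CAS ⇒ ok; ctr=6 reg=5
step 17: T3 LOAD ⇒ load; ctr=6 reg=6
step 18: T3 CAS ⇒ ok; ctr=7 reg=6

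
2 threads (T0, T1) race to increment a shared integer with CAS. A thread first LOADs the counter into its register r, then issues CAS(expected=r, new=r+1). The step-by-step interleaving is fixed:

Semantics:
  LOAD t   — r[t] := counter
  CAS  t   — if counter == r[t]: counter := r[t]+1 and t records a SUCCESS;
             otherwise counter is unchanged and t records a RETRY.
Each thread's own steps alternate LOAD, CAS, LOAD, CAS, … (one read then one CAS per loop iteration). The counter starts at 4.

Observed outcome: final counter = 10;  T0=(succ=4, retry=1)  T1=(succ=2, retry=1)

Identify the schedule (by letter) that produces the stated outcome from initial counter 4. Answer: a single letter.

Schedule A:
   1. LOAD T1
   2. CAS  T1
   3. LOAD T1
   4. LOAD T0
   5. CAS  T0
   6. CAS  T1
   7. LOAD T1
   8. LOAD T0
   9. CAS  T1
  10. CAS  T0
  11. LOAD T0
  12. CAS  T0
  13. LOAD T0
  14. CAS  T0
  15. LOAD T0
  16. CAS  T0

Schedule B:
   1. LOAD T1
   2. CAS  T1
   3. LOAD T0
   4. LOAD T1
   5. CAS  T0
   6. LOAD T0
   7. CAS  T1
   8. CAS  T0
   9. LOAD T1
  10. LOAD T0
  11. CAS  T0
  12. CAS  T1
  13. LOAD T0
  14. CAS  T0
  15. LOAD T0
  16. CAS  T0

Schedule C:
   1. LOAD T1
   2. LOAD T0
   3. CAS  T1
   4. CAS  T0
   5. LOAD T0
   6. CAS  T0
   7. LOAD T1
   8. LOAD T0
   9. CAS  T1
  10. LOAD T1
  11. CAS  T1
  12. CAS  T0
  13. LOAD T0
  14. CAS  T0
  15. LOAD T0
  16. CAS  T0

A

Simulating candidate A:
[1] T1.load  rd  (counter 4, T1.r 4)
[2] T1.cas  hit  (counter 5, T1.r 4)
[3] T1.load  rd  (counter 5, T1.r 5)
[4] T0.load  rd  (counter 5, T0.r 5)
[5] T0.cas  hit  (counter 6, T0.r 5)
[6] T1.cas  miss  (counter 6, T1.r 5)
[7] T1.load  rd  (counter 6, T1.r 6)
[8] T0.load  rd  (counter 6, T0.r 6)
[9] T1.cas  hit  (counter 7, T1.r 6)
[10] T0.cas  miss  (counter 7, T0.r 6)
[11] T0.load  rd  (counter 7, T0.r 7)
[12] T0.cas  hit  (counter 8, T0.r 7)
[13] T0.load  rd  (counter 8, T0.r 8)
[14] T0.cas  hit  (counter 9, T0.r 8)
[15] T0.load  rd  (counter 9, T0.r 9)
[16] T0.cas  hit  (counter 10, T0.r 9)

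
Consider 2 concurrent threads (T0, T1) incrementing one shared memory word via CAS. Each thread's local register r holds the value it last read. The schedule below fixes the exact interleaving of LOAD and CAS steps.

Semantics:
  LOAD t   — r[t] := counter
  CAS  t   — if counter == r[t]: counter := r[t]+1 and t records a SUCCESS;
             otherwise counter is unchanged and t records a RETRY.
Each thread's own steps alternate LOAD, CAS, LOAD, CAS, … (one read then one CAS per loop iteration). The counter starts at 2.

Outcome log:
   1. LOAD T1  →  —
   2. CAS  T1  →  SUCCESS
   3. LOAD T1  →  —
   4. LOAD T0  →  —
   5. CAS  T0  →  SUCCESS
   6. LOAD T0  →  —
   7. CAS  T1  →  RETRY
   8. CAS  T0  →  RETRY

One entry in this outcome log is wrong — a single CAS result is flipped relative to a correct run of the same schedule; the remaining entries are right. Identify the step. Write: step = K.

step = 8

Re-executing:
1. LOAD T1 → mem=2 r[T1]=2 [LOAD]
2. CAS T1 → mem=3 r[T1]=2 [OK]
3. LOAD T1 → mem=3 r[T1]=3 [LOAD]
4. LOAD T0 → mem=3 r[T0]=3 [LOAD]
5. CAS T0 → mem=4 r[T0]=3 [OK]
6. LOAD T0 → mem=4 r[T0]=4 [LOAD]
7. CAS T1 → mem=4 r[T1]=3 [RETRY]
8. CAS T0 → mem=5 r[T0]=4 [OK]
Flip is step 8.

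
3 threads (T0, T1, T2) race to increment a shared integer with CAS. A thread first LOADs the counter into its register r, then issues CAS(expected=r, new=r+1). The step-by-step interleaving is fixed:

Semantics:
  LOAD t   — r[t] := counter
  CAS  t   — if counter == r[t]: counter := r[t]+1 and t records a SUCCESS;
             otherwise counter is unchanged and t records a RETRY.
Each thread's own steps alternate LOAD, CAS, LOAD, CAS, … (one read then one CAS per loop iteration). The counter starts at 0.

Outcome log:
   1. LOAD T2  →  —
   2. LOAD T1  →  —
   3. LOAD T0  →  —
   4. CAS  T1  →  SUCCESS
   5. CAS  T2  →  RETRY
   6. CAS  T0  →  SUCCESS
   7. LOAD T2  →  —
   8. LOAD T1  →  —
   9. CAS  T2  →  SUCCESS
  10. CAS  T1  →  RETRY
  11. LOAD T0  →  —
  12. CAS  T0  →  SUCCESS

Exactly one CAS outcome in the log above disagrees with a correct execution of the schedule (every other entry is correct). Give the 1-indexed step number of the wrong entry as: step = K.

Re-executing:
[1] T2.load  rd  (counter 0, T2.r 0)
[2] T1.load  rd  (counter 0, T1.r 0)
[3] T0.load  rd  (counter 0, T0.r 0)
[4] T1.cas  hit  (counter 1, T1.r 0)
[5] T2.cas  miss  (counter 1, T2.r 0)
[6] T0.cas  miss  (counter 1, T0.r 0)
[7] T2.load  rd  (counter 1, T2.r 1)
[8] T1.load  rd  (counter 1, T1.r 1)
[9] T2.cas  hit  (counter 2, T2.r 1)
[10] T1.cas  miss  (counter 2, T1.r 1)
[11] T0.load  rd  (counter 2, T0.r 2)
[12] T0.cas  hit  (counter 3, T0.r 2)
Flip is step 6.

step = 6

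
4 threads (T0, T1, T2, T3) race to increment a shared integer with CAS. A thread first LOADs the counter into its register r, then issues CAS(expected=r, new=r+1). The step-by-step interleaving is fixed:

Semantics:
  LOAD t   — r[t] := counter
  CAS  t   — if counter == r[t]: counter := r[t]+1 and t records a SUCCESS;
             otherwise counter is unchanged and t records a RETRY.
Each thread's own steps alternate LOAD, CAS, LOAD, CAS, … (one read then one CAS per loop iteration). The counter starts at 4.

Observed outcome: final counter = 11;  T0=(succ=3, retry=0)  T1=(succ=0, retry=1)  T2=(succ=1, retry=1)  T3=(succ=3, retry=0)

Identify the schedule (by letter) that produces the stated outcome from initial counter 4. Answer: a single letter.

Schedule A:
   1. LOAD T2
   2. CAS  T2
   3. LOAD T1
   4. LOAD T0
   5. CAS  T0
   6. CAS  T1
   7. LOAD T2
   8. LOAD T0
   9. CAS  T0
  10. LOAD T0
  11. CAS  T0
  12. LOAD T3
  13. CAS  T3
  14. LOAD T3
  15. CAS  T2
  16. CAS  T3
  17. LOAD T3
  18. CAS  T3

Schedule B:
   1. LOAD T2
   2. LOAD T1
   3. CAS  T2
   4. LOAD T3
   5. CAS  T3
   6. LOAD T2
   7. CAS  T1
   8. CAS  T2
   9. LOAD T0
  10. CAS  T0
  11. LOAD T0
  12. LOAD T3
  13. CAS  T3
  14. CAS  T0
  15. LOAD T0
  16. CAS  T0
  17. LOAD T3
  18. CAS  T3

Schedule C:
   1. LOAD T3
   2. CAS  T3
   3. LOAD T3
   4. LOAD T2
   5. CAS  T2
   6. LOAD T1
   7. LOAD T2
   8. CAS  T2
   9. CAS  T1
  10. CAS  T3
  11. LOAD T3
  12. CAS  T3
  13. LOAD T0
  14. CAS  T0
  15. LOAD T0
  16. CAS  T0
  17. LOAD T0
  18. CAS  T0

A

Tracing schedule A:
1. LOAD T2 → mem=4 r[T2]=4 [LOAD]
2. CAS T2 → mem=5 r[T2]=4 [OK]
3. LOAD T1 → mem=5 r[T1]=5 [LOAD]
4. LOAD T0 → mem=5 r[T0]=5 [LOAD]
5. CAS T0 → mem=6 r[T0]=5 [OK]
6. CAS T1 → mem=6 r[T1]=5 [RETRY]
7. LOAD T2 → mem=6 r[T2]=6 [LOAD]
8. LOAD T0 → mem=6 r[T0]=6 [LOAD]
9. CAS T0 → mem=7 r[T0]=6 [OK]
10. LOAD T0 → mem=7 r[T0]=7 [LOAD]
11. CAS T0 → mem=8 r[T0]=7 [OK]
12. LOAD T3 → mem=8 r[T3]=8 [LOAD]
13. CAS T3 → mem=9 r[T3]=8 [OK]
14. LOAD T3 → mem=9 r[T3]=9 [LOAD]
15. CAS T2 → mem=9 r[T2]=6 [RETRY]
16. CAS T3 → mem=10 r[T3]=9 [OK]
17. LOAD T3 → mem=10 r[T3]=10 [LOAD]
18. CAS T3 → mem=11 r[T3]=10 [OK]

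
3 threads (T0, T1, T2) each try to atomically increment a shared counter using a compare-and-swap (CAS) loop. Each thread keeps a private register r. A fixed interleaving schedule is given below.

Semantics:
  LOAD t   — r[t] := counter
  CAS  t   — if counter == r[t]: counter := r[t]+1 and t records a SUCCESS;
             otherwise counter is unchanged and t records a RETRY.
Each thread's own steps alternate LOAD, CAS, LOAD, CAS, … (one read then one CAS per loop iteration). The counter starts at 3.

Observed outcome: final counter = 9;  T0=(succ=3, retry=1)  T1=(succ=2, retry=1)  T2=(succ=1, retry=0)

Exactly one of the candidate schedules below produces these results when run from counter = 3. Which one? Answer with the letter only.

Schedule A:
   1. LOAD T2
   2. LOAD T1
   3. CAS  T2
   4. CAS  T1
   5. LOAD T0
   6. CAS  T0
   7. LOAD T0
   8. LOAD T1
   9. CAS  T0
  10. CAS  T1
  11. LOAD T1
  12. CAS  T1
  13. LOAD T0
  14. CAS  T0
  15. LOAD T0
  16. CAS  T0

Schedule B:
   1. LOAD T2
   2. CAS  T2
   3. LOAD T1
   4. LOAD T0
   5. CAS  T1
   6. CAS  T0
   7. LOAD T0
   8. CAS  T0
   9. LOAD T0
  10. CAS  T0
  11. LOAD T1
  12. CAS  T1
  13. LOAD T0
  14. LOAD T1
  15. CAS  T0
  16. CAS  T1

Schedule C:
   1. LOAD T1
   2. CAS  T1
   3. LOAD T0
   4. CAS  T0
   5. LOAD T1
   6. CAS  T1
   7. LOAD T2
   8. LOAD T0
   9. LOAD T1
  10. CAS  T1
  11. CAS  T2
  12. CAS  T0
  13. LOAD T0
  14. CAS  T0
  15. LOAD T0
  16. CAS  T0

B

Run B:
T2 LOAD — after: cnt=3, r=3 — load
T2 CAS — after: cnt=4, r=3 — ok
T1 LOAD — after: cnt=4, r=4 — load
T0 LOAD — after: cnt=4, r=4 — load
T1 CAS — after: cnt=5, r=4 — ok
T0 CAS — after: cnt=5, r=4 — retry
T0 LOAD — after: cnt=5, r=5 — load
T0 CAS — after: cnt=6, r=5 — ok
T0 LOAD — after: cnt=6, r=6 — load
T0 CAS — after: cnt=7, r=6 — ok
T1 LOAD — after: cnt=7, r=7 — load
T1 CAS — after: cnt=8, r=7 — ok
T0 LOAD — after: cnt=8, r=8 — load
T1 LOAD — after: cnt=8, r=8 — load
T0 CAS — after: cnt=9, r=8 — ok
T1 CAS — after: cnt=9, r=8 — retry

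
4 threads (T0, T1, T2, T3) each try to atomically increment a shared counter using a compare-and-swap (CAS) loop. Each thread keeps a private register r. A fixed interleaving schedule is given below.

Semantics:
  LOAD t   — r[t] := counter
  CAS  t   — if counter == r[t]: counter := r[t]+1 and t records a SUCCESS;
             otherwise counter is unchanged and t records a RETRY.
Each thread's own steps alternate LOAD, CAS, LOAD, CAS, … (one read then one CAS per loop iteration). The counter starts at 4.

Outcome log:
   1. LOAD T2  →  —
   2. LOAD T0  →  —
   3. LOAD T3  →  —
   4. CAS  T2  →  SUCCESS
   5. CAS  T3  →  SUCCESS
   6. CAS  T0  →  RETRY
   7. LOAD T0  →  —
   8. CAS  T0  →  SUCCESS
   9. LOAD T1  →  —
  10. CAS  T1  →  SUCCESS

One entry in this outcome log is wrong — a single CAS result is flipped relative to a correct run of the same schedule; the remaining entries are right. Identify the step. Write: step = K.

step = 5

Reference trace:
   1) LOAD T2:  M=4  r_T2=4
   2) LOAD T0:  M=4  r_T0=4
   3) LOAD T3:  M=4  r_T3=4
   4) CAS  T2:  M=5  r_T2=4 ✓
   5) CAS  T3:  M=5  r_T3=4 ✗
   6) CAS  T0:  M=5  r_T0=4 ✗
   7) LOAD T0:  M=5  r_T0=5
   8) CAS  T0:  M=6  r_T0=5 ✓
   9) LOAD T1:  M=6  r_T1=6
  10) CAS  T1:  M=7  r_T1=6 ✓
Mismatch at 5.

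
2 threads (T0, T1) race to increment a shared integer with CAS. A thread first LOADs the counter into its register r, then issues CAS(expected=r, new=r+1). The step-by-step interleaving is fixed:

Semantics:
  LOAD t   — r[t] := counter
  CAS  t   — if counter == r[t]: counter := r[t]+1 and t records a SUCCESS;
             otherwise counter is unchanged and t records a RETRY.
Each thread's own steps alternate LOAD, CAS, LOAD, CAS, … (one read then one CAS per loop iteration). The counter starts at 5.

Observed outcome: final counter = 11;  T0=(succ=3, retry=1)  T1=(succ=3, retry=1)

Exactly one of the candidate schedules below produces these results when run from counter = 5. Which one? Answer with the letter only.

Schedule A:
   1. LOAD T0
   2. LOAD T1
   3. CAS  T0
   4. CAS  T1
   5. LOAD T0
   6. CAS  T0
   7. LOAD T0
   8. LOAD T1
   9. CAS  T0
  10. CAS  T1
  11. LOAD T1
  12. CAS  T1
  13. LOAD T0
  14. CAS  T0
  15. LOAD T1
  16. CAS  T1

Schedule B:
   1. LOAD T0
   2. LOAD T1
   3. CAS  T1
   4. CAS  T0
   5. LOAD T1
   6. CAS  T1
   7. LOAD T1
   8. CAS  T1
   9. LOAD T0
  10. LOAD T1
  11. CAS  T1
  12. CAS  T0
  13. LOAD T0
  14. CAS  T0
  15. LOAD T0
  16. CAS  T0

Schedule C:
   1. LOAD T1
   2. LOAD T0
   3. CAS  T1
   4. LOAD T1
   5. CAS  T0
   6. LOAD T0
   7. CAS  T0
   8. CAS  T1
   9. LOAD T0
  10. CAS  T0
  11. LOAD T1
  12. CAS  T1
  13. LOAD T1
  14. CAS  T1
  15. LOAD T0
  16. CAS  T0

C

Simulating candidate C:
   1) LOAD T1:  M=5  r_T1=5
   2) LOAD T0:  M=5  r_T0=5
   3) CAS  T1:  M=6  r_T1=5 ✓
   4) LOAD T1:  M=6  r_T1=6
   5) CAS  T0:  M=6  r_T0=5 ✗
   6) LOAD T0:  M=6  r_T0=6
   7) CAS  T0:  M=7  r_T0=6 ✓
   8) CAS  T1:  M=7  r_T1=6 ✗
   9) LOAD T0:  M=7  r_T0=7
  10) CAS  T0:  M=8  r_T0=7 ✓
  11) LOAD T1:  M=8  r_T1=8
  12) CAS  T1:  M=9  r_T1=8 ✓
  13) LOAD T1:  M=9  r_T1=9
  14) CAS  T1:  M=10  r_T1=9 ✓
  15) LOAD T0:  M=10  r_T0=10
  16) CAS  T0:  M=11  r_T0=10 ✓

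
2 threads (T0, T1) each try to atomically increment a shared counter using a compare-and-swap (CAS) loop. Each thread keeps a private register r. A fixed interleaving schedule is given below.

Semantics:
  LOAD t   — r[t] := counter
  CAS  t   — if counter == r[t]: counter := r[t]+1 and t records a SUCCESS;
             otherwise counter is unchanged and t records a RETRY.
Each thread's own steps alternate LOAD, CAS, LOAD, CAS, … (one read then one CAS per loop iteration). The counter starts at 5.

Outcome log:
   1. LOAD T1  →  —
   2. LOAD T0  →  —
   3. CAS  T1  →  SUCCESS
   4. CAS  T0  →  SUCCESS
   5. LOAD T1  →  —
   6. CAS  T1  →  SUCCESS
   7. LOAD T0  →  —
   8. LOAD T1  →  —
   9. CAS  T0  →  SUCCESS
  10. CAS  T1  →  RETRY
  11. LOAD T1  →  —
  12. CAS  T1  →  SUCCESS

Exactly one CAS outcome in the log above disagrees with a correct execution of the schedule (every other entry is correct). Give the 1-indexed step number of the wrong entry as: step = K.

Correct run:
step 1: T1 LOAD ⇒ load; ctr=5 reg=5
step 2: T0 LOAD ⇒ load; ctr=5 reg=5
step 3: T1 CAS ⇒ ok; ctr=6 reg=5
step 4: T0 CAS ⇒ retry; ctr=6 reg=5
step 5: T1 LOAD ⇒ load; ctr=6 reg=6
step 6: T1 CAS ⇒ ok; ctr=7 reg=6
step 7: T0 LOAD ⇒ load; ctr=7 reg=7
step 8: T1 LOAD ⇒ load; ctr=7 reg=7
step 9: T0 CAS ⇒ ok; ctr=8 reg=7
step 10: T1 CAS ⇒ retry; ctr=8 reg=7
step 11: T1 LOAD ⇒ load; ctr=8 reg=8
step 12: T1 CAS ⇒ ok; ctr=9 reg=8
Mismatch at 4.

step = 4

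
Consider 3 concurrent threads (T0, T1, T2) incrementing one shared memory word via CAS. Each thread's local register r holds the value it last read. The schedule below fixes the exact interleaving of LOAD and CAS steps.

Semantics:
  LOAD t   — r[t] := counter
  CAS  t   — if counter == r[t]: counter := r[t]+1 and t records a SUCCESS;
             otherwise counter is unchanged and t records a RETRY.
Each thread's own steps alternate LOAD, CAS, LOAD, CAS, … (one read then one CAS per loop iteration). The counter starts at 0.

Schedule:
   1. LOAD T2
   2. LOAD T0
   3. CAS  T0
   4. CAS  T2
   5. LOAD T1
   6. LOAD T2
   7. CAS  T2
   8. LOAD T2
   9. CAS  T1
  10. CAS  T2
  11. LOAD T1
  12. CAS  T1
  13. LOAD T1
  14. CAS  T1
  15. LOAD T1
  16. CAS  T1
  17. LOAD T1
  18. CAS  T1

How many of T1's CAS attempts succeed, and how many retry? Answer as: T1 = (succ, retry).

#1 T2 reads 0
#2 T0 reads 0
#3 T0 CAS(0→1) writes; counter now 1
#4 T2 CAS(0→1) fails; counter now 1
#5 T1 reads 1
#6 T2 reads 1
#7 T2 CAS(1→2) writes; counter now 2
#8 T2 reads 2
#9 T1 CAS(1→2) fails; counter now 2
#10 T2 CAS(2→3) writes; counter now 3
#11 T1 reads 3
#12 T1 CAS(3→4) writes; counter now 4
#13 T1 reads 4
#14 T1 CAS(4→5) writes; counter now 5
#15 T1 reads 5
#16 T1 CAS(5→6) writes; counter now 6
#17 T1 reads 6
#18 T1 CAS(6→7) writes; counter now 7

T1 = (4, 1)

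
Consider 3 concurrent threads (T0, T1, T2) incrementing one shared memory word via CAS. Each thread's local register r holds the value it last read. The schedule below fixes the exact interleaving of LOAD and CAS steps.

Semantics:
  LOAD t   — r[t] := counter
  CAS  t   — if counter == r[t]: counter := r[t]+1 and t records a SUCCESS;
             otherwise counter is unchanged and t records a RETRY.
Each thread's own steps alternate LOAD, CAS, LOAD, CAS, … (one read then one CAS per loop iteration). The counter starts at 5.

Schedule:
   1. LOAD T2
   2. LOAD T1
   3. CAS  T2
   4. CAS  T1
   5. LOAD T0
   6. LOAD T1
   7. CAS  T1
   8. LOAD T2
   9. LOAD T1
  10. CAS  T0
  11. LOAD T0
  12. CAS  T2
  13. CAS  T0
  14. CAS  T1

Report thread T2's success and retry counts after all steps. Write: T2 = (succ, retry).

[1] T2.load  rd  (counter 5, T2.r 5)
[2] T1.load  rd  (counter 5, T1.r 5)
[3] T2.cas  hit  (counter 6, T2.r 5)
[4] T1.cas  miss  (counter 6, T1.r 5)
[5] T0.load  rd  (counter 6, T0.r 6)
[6] T1.load  rd  (counter 6, T1.r 6)
[7] T1.cas  hit  (counter 7, T1.r 6)
[8] T2.load  rd  (counter 7, T2.r 7)
[9] T1.load  rd  (counter 7, T1.r 7)
[10] T0.cas  miss  (counter 7, T0.r 6)
[11] T0.load  rd  (counter 7, T0.r 7)
[12] T2.cas  hit  (counter 8, T2.r 7)
[13] T0.cas  miss  (counter 8, T0.r 7)
[14] T1.cas  miss  (counter 8, T1.r 7)

T2 = (2, 0)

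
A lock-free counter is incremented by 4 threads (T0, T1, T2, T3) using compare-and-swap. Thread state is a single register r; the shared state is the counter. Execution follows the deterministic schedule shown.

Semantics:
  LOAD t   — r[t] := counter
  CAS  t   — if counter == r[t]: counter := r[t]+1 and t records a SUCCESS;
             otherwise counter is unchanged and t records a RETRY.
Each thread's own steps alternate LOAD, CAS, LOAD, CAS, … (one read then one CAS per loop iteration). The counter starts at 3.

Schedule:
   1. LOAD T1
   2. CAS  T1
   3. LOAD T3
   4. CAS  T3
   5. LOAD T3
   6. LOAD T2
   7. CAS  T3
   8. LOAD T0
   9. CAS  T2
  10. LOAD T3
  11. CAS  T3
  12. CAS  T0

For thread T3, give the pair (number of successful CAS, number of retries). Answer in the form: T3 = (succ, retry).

1. LOAD T1 → mem=3 r[T1]=3 [LOAD]
2. CAS T1 → mem=4 r[T1]=3 [OK]
3. LOAD T3 → mem=4 r[T3]=4 [LOAD]
4. CAS T3 → mem=5 r[T3]=4 [OK]
5. LOAD T3 → mem=5 r[T3]=5 [LOAD]
6. LOAD T2 → mem=5 r[T2]=5 [LOAD]
7. CAS T3 → mem=6 r[T3]=5 [OK]
8. LOAD T0 → mem=6 r[T0]=6 [LOAD]
9. CAS T2 → mem=6 r[T2]=5 [RETRY]
10. LOAD T3 → mem=6 r[T3]=6 [LOAD]
11. CAS T3 → mem=7 r[T3]=6 [OK]
12. CAS T0 → mem=7 r[T0]=6 [RETRY]

T3 = (3, 0)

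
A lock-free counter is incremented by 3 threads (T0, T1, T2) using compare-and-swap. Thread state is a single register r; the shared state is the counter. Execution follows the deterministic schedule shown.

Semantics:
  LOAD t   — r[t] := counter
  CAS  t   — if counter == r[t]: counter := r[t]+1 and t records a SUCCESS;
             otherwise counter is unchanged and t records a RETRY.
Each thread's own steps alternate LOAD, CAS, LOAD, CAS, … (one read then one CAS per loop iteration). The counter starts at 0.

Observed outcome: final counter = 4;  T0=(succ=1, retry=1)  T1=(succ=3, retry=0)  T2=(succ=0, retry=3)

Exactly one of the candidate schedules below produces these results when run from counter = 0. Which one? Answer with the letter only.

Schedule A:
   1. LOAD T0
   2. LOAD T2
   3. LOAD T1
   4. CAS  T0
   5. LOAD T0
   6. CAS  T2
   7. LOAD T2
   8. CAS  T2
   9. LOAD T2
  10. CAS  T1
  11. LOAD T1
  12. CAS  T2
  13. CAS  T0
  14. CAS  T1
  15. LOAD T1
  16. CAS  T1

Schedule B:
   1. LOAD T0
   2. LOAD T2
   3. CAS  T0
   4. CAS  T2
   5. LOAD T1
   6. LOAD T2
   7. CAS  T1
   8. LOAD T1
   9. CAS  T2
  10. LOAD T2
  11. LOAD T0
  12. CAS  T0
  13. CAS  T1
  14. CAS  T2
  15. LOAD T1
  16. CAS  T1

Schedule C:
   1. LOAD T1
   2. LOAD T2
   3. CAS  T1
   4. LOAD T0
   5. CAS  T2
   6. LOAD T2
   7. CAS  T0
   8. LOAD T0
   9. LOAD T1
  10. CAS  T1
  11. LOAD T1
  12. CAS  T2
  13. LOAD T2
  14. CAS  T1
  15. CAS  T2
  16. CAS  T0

Tracing schedule C:
   1) LOAD T1:  M=0  r_T1=0
   2) LOAD T2:  M=0  r_T2=0
   3) CAS  T1:  M=1  r_T1=0 ✓
   4) LOAD T0:  M=1  r_T0=1
   5) CAS  T2:  M=1  r_T2=0 ✗
   6) LOAD T2:  M=1  r_T2=1
   7) CAS  T0:  M=2  r_T0=1 ✓
   8) LOAD T0:  M=2  r_T0=2
   9) LOAD T1:  M=2  r_T1=2
  10) CAS  T1:  M=3  r_T1=2 ✓
  11) LOAD T1:  M=3  r_T1=3
  12) CAS  T2:  M=3  r_T2=1 ✗
  13) LOAD T2:  M=3  r_T2=3
  14) CAS  T1:  M=4  r_T1=3 ✓
  15) CAS  T2:  M=4  r_T2=3 ✗
  16) CAS  T0:  M=4  r_T0=2 ✗

C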